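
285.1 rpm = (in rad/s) 29.86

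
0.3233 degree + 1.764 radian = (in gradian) 112.7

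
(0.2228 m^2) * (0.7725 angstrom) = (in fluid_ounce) 5.82e-07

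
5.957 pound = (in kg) 2.702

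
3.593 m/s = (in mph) 8.037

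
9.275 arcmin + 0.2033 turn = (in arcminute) 4401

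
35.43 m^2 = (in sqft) 381.4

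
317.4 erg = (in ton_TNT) 7.586e-15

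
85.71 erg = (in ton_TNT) 2.049e-15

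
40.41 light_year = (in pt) 1.084e+21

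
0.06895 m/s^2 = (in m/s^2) 0.06895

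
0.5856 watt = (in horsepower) 0.0007853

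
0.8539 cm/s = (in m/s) 0.008539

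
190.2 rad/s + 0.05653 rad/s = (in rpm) 1817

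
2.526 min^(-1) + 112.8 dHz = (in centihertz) 1132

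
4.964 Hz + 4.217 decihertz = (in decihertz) 53.86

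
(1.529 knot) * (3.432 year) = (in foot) 2.793e+08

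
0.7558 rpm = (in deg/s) 4.535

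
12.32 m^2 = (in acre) 0.003044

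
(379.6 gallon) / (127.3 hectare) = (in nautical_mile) 6.095e-10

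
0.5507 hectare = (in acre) 1.361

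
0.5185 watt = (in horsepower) 0.0006953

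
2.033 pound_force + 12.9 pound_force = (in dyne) 6.643e+06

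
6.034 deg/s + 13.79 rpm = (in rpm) 14.8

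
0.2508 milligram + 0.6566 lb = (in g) 297.8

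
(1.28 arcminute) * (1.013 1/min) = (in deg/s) 0.0003602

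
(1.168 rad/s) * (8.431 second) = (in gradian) 626.9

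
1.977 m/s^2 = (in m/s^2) 1.977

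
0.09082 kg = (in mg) 9.082e+04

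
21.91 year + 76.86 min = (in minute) 1.152e+07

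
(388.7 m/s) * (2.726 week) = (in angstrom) 6.408e+18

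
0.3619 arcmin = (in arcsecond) 21.71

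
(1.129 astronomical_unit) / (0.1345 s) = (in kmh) 4.521e+12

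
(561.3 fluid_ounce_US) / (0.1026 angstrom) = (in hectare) 1.618e+05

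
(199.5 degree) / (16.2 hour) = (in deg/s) 0.003421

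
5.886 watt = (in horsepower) 0.007893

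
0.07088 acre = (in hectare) 0.02868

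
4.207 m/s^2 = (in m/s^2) 4.207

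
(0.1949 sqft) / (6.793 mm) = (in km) 0.002666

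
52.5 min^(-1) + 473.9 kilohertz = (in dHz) 4.739e+06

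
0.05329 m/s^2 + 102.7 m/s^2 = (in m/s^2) 102.8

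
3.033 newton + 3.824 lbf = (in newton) 20.04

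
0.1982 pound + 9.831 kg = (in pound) 21.87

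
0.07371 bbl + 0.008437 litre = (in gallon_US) 3.098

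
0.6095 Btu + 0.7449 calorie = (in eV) 4.033e+21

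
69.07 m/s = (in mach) 0.2028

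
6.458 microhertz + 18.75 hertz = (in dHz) 187.5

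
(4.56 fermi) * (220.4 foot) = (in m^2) 3.063e-13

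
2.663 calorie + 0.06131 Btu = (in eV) 4.733e+20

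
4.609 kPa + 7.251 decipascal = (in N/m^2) 4610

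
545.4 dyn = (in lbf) 0.001226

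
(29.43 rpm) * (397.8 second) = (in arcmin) 4.215e+06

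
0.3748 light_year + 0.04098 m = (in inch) 1.396e+17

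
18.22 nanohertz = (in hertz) 1.822e-08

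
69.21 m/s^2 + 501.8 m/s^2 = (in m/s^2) 571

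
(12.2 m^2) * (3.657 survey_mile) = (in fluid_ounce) 2.428e+09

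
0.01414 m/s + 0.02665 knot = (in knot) 0.05414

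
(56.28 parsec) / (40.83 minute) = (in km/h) 2.552e+15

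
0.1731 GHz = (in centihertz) 1.731e+10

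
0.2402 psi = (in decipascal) 1.656e+04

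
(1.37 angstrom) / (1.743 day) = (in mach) 2.672e-18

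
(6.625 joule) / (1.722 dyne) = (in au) 2.572e-06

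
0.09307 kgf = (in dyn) 9.127e+04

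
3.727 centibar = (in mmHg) 27.95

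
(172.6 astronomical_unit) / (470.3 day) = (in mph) 1.421e+06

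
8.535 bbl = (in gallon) 358.5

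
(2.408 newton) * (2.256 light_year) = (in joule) 5.139e+16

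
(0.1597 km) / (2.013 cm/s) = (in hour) 2.204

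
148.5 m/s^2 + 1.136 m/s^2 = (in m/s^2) 149.6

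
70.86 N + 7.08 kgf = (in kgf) 14.31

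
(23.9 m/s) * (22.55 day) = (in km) 4.656e+04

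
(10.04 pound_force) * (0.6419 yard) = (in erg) 2.621e+08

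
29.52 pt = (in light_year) 1.101e-18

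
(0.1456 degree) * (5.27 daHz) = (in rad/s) 0.1339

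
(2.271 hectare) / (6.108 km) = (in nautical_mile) 0.002008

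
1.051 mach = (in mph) 800.5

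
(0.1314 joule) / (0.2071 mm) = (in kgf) 64.7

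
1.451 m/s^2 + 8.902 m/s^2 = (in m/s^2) 10.35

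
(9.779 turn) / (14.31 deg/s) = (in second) 246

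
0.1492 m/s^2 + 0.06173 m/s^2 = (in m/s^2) 0.2109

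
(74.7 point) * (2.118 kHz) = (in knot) 108.5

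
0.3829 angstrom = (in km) 3.829e-14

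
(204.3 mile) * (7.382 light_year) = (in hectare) 2.296e+18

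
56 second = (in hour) 0.01556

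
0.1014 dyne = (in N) 1.014e-06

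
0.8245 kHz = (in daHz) 82.45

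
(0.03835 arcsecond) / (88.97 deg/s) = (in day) 1.386e-12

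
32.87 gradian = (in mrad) 516.3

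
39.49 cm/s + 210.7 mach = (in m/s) 7.174e+04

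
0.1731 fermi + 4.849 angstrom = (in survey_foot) 1.591e-09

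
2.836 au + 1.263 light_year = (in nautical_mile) 6.452e+12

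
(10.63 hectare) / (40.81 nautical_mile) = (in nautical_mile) 0.0007594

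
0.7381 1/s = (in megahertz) 7.381e-07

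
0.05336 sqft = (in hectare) 4.957e-07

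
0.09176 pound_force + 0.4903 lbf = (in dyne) 2.589e+05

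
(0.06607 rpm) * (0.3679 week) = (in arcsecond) 3.175e+08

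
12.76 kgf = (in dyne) 1.251e+07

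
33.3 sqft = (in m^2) 3.094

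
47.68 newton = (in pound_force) 10.72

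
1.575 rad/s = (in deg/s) 90.24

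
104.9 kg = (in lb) 231.3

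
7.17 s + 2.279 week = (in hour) 382.9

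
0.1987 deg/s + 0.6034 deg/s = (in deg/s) 0.8021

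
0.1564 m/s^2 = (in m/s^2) 0.1564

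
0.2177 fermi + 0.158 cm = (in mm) 1.58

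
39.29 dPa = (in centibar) 0.003929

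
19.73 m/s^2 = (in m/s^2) 19.73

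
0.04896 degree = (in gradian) 0.0544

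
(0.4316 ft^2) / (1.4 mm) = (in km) 0.02864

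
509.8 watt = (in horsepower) 0.6837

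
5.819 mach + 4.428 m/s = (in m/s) 1986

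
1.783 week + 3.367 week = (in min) 5.191e+04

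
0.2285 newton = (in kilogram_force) 0.0233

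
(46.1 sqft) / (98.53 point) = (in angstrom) 1.232e+12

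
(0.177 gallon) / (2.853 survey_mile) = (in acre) 3.606e-11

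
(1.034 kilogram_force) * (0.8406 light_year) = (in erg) 8.064e+23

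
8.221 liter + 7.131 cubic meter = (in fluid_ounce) 2.414e+05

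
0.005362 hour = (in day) 0.0002234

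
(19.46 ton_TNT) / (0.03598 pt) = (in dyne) 6.415e+20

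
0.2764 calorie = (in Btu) 0.001096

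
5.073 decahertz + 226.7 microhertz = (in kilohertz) 0.05073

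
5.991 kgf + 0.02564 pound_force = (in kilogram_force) 6.003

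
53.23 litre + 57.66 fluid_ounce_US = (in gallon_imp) 12.08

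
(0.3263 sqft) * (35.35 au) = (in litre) 1.603e+14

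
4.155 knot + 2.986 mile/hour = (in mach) 0.0102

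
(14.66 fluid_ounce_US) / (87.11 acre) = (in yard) 1.345e-09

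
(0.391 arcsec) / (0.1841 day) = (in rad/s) 1.192e-10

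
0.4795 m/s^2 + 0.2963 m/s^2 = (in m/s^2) 0.7758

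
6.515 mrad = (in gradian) 0.4148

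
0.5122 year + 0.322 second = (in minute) 2.692e+05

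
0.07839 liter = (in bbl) 0.0004931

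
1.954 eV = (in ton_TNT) 7.482e-29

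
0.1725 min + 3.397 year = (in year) 3.397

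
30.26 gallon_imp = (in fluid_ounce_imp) 4842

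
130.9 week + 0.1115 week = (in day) 917.1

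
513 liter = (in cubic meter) 0.513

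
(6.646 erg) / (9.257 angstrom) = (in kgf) 73.21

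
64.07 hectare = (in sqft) 6.896e+06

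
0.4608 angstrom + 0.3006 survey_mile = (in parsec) 1.568e-14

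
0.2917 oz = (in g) 8.27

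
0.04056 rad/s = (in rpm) 0.3873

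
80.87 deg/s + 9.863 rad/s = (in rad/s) 11.27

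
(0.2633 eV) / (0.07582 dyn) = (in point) 1.577e-10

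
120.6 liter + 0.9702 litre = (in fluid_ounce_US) 4111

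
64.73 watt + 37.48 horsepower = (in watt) 2.801e+04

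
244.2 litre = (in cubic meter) 0.2442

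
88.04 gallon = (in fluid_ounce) 1.127e+04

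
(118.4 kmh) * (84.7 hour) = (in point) 2.843e+10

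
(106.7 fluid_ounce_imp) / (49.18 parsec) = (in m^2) 1.998e-21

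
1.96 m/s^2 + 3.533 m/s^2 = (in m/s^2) 5.493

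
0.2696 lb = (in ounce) 4.314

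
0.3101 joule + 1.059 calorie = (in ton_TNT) 1.133e-09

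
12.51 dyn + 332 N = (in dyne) 3.32e+07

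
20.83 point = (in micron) 7348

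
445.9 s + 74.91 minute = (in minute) 82.34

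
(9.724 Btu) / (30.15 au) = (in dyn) 0.0002275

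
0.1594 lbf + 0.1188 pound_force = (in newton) 1.237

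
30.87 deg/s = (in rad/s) 0.5388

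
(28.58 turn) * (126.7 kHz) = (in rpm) 2.173e+08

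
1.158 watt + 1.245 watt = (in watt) 2.403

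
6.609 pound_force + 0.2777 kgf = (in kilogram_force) 3.275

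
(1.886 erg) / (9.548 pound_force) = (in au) 2.968e-20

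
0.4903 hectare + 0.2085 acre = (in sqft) 6.186e+04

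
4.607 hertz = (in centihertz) 460.7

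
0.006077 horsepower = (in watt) 4.532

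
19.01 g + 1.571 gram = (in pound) 0.04537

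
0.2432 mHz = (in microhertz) 243.2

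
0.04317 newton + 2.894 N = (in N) 2.937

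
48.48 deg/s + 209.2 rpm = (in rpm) 217.3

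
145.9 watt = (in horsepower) 0.1957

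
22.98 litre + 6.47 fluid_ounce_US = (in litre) 23.17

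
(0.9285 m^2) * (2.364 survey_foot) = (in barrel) 4.208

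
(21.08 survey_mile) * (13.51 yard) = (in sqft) 4.511e+06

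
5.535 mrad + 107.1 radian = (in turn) 17.05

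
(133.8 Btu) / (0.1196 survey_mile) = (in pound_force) 164.9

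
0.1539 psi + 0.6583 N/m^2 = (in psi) 0.154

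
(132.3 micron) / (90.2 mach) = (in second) 4.308e-09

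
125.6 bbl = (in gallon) 5275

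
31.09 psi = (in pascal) 2.144e+05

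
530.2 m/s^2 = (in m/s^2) 530.2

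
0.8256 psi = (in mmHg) 42.7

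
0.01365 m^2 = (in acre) 3.373e-06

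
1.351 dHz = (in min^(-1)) 8.106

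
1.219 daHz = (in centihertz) 1219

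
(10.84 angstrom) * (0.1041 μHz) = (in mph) 2.524e-16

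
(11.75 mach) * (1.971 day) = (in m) 6.813e+08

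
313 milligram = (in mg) 313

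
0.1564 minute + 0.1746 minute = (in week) 3.284e-05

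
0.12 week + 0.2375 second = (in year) 0.002301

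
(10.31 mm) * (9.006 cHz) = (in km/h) 0.003343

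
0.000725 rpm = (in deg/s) 0.00435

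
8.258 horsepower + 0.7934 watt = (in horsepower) 8.259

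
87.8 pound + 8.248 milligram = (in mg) 3.983e+07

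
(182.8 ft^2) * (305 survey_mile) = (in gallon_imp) 1.834e+09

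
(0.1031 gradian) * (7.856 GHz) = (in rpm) 1.215e+08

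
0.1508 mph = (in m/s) 0.06741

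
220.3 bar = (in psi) 3195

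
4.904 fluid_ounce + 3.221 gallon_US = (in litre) 12.34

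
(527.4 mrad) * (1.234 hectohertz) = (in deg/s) 3729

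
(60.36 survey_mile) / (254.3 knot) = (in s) 742.5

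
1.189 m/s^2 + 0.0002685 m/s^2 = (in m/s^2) 1.189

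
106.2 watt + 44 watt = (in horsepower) 0.2014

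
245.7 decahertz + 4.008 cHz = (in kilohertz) 2.457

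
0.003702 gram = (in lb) 8.162e-06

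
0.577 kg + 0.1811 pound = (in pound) 1.453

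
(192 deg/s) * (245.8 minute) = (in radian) 4.942e+04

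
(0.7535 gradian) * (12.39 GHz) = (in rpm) 1.4e+09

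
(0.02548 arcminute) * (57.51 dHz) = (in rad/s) 4.263e-05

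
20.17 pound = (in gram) 9149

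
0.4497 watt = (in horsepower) 0.0006031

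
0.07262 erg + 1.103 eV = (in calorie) 1.736e-09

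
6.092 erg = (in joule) 6.092e-07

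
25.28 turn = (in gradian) 1.011e+04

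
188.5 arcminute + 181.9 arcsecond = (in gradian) 3.547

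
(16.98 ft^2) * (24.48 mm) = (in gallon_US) 10.2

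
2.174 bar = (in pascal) 2.174e+05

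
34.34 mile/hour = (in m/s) 15.35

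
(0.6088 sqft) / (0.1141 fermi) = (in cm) 4.957e+16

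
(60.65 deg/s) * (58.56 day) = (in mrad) 5.356e+09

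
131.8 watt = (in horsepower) 0.1767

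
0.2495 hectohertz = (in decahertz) 2.495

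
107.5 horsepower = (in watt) 8.016e+04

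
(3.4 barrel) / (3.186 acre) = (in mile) 2.605e-08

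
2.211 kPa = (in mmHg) 16.58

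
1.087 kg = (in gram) 1087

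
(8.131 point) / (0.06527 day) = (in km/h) 1.831e-06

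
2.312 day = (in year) 0.006334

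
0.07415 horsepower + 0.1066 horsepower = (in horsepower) 0.1807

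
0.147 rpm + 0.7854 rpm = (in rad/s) 0.09764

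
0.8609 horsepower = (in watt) 642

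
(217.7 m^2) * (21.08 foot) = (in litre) 1.399e+06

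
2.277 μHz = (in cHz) 0.0002277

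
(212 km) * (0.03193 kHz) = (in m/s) 6.769e+06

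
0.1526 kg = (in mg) 1.526e+05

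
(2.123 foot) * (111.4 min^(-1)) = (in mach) 0.003528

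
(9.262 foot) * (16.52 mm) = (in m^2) 0.04664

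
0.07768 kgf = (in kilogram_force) 0.07768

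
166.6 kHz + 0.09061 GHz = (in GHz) 0.09078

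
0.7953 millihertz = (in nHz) 7.953e+05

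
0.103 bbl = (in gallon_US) 4.326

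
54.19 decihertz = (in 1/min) 325.1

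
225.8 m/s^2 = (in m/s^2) 225.8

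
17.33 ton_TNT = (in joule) 7.251e+10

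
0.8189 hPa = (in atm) 0.0008082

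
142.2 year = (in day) 5.19e+04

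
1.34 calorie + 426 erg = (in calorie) 1.34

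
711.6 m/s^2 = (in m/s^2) 711.6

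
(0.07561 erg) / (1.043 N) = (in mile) 4.504e-12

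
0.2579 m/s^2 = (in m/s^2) 0.2579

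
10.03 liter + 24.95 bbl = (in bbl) 25.01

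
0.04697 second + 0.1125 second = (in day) 1.846e-06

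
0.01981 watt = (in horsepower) 2.657e-05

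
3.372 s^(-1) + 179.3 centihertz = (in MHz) 5.165e-06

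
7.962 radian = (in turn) 1.267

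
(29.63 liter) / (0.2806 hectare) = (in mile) 6.561e-09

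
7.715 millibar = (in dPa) 7715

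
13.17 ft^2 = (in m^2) 1.224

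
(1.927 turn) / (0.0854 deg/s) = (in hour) 2.256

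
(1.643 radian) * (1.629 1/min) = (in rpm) 0.426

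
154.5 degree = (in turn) 0.4292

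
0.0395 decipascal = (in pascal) 0.00395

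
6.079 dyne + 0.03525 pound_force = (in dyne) 1.569e+04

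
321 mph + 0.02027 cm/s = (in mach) 0.4214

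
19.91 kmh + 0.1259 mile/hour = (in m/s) 5.587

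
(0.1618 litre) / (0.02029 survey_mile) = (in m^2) 4.955e-06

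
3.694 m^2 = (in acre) 0.0009128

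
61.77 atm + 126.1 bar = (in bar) 188.7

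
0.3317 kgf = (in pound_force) 0.7313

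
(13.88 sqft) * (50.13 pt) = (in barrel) 0.1434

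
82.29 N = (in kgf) 8.391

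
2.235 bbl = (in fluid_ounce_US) 1.202e+04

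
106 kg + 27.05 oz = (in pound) 235.4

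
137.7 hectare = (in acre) 340.3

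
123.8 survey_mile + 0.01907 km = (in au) 1.332e-06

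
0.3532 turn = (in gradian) 141.3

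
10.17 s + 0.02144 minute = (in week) 1.894e-05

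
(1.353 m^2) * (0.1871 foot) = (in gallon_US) 20.38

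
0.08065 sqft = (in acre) 1.851e-06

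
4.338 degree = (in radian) 0.07571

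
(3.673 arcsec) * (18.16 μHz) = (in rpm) 3.088e-09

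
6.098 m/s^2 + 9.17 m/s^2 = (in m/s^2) 15.27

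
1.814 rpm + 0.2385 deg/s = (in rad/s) 0.1941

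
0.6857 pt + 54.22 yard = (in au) 3.314e-10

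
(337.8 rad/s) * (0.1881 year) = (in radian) 2.004e+09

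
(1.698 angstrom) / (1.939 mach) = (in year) 8.155e-21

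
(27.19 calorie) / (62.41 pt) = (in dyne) 5.167e+08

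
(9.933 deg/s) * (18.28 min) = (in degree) 1.089e+04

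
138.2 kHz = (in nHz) 1.382e+14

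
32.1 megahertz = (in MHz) 32.1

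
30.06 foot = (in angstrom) 9.162e+10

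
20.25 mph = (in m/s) 9.053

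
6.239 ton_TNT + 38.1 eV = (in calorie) 6.239e+09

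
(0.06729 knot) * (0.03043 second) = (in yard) 0.001152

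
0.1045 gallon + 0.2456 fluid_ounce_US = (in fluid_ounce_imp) 14.18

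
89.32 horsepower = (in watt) 6.661e+04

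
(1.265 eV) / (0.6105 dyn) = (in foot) 1.089e-13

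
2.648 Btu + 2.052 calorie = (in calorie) 669.8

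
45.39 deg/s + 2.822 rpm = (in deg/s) 62.32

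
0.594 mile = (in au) 6.39e-09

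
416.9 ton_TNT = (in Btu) 1.653e+09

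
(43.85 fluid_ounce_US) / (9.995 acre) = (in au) 2.143e-19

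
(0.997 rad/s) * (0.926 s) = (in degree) 52.9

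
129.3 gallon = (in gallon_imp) 107.7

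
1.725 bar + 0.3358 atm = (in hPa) 2065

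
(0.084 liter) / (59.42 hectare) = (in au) 9.45e-22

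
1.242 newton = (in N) 1.242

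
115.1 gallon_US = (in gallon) 115.1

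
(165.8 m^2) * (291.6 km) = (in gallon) 1.277e+10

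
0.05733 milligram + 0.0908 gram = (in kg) 9.086e-05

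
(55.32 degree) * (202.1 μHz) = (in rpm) 0.001863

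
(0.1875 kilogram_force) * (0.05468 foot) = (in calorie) 0.007324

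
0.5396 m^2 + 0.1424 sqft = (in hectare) 5.528e-05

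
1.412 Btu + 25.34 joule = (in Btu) 1.436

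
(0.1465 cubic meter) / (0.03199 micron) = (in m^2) 4.58e+06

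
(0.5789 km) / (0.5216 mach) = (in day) 3.773e-05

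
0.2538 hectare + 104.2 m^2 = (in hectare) 0.2642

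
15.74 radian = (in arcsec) 3.247e+06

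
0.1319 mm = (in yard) 0.0001442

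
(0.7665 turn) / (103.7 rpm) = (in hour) 0.0001232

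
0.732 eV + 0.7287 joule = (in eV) 4.548e+18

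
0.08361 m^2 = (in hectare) 8.361e-06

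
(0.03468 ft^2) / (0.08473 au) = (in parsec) 8.238e-30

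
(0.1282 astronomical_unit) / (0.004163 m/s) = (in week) 7.617e+06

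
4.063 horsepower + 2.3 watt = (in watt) 3032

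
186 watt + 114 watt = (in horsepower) 0.4023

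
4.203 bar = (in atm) 4.148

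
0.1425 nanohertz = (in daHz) 1.425e-11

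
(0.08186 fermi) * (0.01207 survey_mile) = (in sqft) 1.712e-14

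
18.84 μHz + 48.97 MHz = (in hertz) 4.897e+07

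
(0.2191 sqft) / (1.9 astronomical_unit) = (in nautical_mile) 3.867e-17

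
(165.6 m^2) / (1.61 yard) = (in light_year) 1.189e-14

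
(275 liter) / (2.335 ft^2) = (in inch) 49.91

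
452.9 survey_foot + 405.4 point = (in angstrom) 1.382e+12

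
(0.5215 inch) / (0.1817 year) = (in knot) 4.494e-09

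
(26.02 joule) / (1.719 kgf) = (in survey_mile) 0.0009591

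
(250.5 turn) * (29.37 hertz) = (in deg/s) 2.649e+06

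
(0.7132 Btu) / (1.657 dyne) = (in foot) 1.49e+08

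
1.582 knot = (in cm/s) 81.39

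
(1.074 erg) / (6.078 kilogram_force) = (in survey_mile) 1.12e-12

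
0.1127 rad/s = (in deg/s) 6.457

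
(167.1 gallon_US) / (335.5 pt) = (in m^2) 5.344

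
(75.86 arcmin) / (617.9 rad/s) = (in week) 5.905e-11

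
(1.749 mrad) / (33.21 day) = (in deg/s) 3.492e-08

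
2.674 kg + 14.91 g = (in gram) 2689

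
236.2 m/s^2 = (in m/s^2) 236.2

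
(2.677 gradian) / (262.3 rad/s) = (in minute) 2.672e-06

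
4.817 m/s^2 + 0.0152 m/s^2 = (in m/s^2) 4.832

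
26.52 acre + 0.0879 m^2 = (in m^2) 1.073e+05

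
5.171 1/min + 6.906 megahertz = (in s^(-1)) 6.906e+06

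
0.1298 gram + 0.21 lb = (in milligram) 9.538e+04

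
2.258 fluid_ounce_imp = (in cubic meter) 6.416e-05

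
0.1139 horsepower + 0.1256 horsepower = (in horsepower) 0.2395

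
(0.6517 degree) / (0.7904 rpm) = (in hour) 3.817e-05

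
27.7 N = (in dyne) 2.77e+06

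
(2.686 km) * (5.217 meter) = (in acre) 3.463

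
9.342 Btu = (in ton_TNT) 2.356e-06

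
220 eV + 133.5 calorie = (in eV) 3.486e+21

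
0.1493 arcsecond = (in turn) 1.152e-07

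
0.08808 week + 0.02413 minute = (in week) 0.08808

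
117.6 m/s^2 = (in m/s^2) 117.6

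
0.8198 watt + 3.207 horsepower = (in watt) 2392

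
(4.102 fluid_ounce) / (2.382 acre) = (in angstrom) 125.8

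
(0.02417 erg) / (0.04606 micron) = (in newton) 0.05248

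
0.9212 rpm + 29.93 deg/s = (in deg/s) 35.46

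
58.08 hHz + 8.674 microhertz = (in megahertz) 0.005808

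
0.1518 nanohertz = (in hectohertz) 1.518e-12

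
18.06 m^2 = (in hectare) 0.001806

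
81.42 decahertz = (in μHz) 8.142e+08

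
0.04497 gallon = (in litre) 0.1702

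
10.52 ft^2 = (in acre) 0.0002415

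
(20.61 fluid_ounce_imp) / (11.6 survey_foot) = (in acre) 4.093e-08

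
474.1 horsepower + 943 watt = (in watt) 3.545e+05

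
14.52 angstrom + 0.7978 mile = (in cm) 1.284e+05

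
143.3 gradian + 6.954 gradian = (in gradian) 150.3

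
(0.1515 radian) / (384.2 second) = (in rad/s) 0.0003943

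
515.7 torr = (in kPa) 68.75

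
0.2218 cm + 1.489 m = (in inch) 58.71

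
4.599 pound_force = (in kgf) 2.086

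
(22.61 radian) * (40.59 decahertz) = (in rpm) 8.764e+04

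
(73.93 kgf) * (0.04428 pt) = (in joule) 0.01133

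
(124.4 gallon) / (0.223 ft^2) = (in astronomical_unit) 1.519e-10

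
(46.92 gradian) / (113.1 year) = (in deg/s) 1.184e-08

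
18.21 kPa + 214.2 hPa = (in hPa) 396.3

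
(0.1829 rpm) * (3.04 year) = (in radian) 1.836e+06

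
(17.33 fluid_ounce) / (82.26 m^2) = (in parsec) 2.019e-22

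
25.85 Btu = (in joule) 2.727e+04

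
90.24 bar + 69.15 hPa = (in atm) 89.13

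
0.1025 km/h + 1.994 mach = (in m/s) 679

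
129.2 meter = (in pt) 3.662e+05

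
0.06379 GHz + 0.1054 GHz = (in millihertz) 1.692e+11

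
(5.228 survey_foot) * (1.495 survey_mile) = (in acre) 0.9474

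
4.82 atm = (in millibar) 4884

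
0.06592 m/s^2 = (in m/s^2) 0.06592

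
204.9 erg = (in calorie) 4.897e-06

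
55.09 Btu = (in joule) 5.812e+04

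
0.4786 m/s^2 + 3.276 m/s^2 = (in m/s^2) 3.755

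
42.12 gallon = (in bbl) 1.003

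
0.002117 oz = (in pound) 0.0001323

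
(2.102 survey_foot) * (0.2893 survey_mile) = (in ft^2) 3211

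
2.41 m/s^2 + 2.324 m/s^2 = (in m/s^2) 4.734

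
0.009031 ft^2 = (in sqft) 0.009031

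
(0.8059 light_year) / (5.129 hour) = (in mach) 1.213e+09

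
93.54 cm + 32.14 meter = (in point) 9.376e+04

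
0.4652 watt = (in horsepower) 0.0006238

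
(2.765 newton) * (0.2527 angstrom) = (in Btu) 6.623e-14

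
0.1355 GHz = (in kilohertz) 1.355e+05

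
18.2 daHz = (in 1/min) 1.092e+04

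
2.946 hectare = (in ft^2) 3.171e+05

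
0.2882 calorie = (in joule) 1.206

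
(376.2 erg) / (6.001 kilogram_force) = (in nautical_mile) 3.452e-10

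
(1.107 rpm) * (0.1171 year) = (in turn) 6.813e+04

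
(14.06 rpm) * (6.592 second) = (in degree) 556.1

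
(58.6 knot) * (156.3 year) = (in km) 1.486e+08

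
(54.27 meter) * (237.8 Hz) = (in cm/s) 1.291e+06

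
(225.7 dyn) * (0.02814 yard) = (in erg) 580.8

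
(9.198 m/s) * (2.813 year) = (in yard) 8.923e+08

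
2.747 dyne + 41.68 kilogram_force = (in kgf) 41.68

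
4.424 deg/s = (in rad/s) 0.07721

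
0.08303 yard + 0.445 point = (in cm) 7.608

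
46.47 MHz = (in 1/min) 2.788e+09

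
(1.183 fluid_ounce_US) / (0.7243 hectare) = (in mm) 4.83e-06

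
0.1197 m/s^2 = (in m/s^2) 0.1197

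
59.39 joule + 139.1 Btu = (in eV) 9.164e+23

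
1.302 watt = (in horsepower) 0.001746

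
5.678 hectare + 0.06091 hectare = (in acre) 14.18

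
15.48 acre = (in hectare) 6.265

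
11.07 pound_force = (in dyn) 4.924e+06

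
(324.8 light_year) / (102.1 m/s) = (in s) 3.01e+16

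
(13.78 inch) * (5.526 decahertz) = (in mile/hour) 43.27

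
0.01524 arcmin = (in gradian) 0.0002822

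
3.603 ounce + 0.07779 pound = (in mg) 1.374e+05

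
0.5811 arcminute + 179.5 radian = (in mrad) 1.795e+05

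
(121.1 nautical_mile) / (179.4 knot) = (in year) 7.706e-05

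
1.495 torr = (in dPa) 1993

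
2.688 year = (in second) 8.477e+07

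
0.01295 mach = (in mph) 9.864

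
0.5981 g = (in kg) 0.0005981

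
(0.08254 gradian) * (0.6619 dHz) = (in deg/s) 0.004917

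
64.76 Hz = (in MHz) 6.476e-05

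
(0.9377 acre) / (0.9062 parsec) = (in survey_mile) 8.433e-17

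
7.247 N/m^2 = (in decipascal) 72.47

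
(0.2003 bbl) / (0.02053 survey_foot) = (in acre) 0.001258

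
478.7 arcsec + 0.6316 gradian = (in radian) 0.01224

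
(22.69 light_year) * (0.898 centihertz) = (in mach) 5.661e+12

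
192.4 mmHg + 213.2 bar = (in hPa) 2.135e+05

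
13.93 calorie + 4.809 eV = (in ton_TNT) 1.393e-08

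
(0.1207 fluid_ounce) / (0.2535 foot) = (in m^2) 4.62e-05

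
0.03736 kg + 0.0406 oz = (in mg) 3.851e+04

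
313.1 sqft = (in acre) 0.007188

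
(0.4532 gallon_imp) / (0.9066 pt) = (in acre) 0.001592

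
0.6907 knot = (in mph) 0.7948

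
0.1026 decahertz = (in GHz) 1.026e-09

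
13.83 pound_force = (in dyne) 6.152e+06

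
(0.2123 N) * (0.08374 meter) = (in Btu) 1.685e-05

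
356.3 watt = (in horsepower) 0.4778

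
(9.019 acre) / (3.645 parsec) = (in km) 3.245e-16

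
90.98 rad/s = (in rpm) 868.8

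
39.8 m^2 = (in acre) 0.009835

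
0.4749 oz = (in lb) 0.02968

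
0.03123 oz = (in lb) 0.001952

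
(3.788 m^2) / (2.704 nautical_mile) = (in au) 5.056e-15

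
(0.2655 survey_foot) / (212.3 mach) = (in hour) 3.11e-10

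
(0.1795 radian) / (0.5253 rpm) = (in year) 1.035e-07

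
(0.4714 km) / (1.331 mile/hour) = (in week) 0.00131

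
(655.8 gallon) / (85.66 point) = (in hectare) 0.008215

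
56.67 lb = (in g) 2.571e+04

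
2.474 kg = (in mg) 2.474e+06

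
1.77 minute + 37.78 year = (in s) 1.191e+09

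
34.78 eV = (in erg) 5.572e-11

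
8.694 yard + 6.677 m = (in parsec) 4.74e-16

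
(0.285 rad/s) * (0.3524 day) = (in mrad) 8.677e+06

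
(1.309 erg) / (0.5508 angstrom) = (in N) 2377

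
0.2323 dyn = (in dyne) 0.2323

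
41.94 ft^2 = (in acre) 0.0009628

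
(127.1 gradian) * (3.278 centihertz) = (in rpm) 0.625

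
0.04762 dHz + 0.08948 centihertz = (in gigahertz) 5.657e-12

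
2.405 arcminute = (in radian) 0.0006996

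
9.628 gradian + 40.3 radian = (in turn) 6.438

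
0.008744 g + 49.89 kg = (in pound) 110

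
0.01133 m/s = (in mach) 3.327e-05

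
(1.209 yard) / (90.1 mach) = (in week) 5.958e-11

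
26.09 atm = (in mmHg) 1.983e+04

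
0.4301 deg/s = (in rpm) 0.07168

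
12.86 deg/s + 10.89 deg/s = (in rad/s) 0.4145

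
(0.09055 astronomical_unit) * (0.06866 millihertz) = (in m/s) 9.301e+05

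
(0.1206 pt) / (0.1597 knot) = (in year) 1.642e-11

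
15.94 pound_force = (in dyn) 7.09e+06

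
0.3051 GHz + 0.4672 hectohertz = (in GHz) 0.3051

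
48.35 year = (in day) 1.765e+04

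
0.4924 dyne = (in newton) 4.924e-06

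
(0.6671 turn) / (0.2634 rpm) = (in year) 4.819e-06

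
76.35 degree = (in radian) 1.333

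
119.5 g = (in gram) 119.5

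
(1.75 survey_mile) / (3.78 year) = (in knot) 4.593e-05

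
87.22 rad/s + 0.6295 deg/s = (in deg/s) 4998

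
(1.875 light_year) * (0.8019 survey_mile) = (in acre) 5.657e+15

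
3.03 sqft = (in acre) 6.956e-05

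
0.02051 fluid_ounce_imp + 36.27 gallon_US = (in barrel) 0.8636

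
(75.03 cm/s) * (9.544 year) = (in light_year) 2.387e-08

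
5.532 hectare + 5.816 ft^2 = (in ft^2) 5.955e+05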